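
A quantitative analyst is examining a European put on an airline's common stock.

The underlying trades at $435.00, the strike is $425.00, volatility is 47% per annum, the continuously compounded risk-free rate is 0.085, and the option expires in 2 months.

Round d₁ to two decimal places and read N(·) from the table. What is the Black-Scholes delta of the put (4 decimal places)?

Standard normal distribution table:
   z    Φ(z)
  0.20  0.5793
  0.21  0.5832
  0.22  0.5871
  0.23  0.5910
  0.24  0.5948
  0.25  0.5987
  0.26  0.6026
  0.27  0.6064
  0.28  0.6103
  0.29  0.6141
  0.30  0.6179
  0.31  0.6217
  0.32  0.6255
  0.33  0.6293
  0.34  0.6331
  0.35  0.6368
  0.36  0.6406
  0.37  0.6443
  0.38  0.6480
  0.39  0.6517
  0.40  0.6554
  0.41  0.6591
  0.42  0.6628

σ√T = 0.47·√0.1667 = 0.1919
ln(S/K) + (r + σ²/2)T = ln(435/425) + (0.085 + 0.47²/2)·0.1667 = 0.0233 + 0.0326 = 0.0558
d₁ = 0.0558 / 0.1919 = 0.2910 ≈ 0.29
N(d₁) = N(0.29) = 0.6141
Δ_put = N(d₁) − 1 = 0.6141 − 1 = -0.3859

-0.3859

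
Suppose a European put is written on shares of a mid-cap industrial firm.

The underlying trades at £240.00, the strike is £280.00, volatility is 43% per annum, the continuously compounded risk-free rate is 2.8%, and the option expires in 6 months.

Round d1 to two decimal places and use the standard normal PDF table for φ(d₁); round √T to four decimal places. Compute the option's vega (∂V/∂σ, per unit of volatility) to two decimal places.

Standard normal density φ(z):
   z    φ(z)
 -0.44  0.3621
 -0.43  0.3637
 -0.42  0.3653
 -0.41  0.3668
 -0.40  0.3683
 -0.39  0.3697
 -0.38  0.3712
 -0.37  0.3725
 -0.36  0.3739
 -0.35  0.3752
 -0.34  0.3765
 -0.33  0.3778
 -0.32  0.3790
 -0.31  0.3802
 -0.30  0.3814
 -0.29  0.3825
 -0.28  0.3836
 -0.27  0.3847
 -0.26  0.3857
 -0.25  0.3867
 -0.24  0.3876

64.52

σ√T = 0.43 × 0.7071 = 0.3041
ln(S/K) + (r + σ²/2)T = ln(240/280) + (0.028 + 0.43²/2)·0.5 = -0.1542 + 0.0602 = -0.0939
d₁ = -0.0939 / 0.3041 = -0.3089 ≈ -0.31
√T = √0.5 = 0.7071
φ(d₁) = φ(-0.31) = 0.3802
vega = S·φ(d₁)·√T = 240·0.3802·0.7071 = 64.5215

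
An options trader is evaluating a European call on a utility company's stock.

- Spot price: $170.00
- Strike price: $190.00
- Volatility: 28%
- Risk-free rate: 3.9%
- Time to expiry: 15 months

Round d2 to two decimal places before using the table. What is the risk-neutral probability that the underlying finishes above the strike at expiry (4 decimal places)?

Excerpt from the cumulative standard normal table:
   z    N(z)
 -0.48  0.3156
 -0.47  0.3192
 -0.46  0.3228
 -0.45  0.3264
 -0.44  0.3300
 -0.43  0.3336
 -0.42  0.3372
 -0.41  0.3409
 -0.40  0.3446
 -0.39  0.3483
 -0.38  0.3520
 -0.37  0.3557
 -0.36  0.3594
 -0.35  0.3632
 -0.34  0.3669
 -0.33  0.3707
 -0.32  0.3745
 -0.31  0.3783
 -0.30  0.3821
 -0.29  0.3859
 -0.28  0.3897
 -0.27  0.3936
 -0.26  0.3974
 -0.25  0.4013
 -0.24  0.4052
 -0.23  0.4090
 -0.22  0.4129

σ√T = 0.28·√1.25 = 0.3130
d₁ = [ln(170/190) + (0.039 + 0.28²/2)·1.25] / 0.3130 = [-0.1112 + 0.0978] / 0.3130 = -0.0430 which rounds to -0.04
d₂ = d₁ − σ√T = -0.0430 − 0.3130 = -0.3561 which rounds to -0.36
Risk-neutral Pr[S_T > K] = N(d₂) = N(-0.36) = 0.3594

0.3594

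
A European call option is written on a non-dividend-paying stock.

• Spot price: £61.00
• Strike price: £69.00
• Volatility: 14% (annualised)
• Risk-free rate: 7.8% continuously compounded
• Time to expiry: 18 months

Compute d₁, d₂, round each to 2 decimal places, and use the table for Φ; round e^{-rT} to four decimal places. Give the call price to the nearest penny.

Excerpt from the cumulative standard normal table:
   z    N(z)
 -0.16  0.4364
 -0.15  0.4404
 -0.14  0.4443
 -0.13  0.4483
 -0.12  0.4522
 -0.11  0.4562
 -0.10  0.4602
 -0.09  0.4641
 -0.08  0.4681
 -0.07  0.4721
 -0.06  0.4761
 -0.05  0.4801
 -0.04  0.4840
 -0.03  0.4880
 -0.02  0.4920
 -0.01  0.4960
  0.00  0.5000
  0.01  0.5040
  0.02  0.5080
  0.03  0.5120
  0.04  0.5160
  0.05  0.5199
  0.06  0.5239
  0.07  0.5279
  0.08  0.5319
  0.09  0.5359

£3.96

σ√T = 0.14·√1.5 = 0.1715
d₁ = [ln(61/69) + (0.078 + 0.14²/2)·1.5] / 0.1715 = [-0.1232 + 0.1317] / 0.1715 = 0.0494 ≈ 0.05
d₂ = d₁ − σ√T = 0.0494 − 0.1715 = -0.1221 ≈ -0.12
e^(−rT) = e^(−0.078·1.5) = 0.8896
N(d₁) = N(0.05) = 0.5199;  N(d₂) = N(-0.12) = 0.4522
C = 61·0.5199 − 69·0.8896·0.4522 = 31.7139 − 27.7571 = 3.9568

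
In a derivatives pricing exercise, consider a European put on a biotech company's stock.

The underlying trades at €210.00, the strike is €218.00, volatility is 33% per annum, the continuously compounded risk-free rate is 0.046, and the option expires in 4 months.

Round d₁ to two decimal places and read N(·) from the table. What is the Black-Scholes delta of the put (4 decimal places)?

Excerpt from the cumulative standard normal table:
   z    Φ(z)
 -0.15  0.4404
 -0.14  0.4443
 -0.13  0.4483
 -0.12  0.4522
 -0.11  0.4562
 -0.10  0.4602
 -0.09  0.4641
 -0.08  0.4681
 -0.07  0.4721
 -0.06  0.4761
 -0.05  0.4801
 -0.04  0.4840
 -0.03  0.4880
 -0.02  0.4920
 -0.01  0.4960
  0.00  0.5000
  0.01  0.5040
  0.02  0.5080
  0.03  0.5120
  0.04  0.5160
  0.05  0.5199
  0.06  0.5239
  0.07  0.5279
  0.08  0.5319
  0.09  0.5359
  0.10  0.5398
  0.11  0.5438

T = 0.3333;  σ√T = 0.1905
ln(S/K) + (r + σ²/2)T = ln(210/218) + (0.046 + 0.33²/2)·0.3333 = -0.0374 + 0.0335 = -0.0039
d₁ = -0.0039 / 0.1905 = -0.0205 which rounds to -0.02
N(d₁) = N(-0.02) = 0.4920
Δ_put = N(d₁) − 1 = 0.4920 − 1 = -0.5080

-0.5080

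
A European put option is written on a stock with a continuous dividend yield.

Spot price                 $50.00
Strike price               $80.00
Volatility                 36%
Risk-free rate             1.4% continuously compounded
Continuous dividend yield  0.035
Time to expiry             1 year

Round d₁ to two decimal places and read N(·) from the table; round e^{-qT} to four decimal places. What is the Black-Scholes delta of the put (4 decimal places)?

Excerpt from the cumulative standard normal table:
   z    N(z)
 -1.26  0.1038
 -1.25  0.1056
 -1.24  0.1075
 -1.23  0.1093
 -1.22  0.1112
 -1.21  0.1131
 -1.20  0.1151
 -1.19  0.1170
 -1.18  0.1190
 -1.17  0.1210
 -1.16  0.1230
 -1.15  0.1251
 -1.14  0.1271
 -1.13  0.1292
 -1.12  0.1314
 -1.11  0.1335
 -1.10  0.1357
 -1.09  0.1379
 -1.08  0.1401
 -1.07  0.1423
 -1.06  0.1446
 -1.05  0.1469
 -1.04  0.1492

σ√T = 0.36·√1 = 0.3600
d₁ = [ln(50/80) + (0.014 − 0.035 + 0.36²/2)·1] / 0.3600 = [-0.4700 + 0.0438] / 0.3600 = -1.1839 ⇒ -1.18
N(d₁) = N(-1.18) = 0.1190
Δ_put = exp(−qT)·(N(d₁) − 1) = 0.9656·(0.1190 − 1) = -0.8507

-0.8507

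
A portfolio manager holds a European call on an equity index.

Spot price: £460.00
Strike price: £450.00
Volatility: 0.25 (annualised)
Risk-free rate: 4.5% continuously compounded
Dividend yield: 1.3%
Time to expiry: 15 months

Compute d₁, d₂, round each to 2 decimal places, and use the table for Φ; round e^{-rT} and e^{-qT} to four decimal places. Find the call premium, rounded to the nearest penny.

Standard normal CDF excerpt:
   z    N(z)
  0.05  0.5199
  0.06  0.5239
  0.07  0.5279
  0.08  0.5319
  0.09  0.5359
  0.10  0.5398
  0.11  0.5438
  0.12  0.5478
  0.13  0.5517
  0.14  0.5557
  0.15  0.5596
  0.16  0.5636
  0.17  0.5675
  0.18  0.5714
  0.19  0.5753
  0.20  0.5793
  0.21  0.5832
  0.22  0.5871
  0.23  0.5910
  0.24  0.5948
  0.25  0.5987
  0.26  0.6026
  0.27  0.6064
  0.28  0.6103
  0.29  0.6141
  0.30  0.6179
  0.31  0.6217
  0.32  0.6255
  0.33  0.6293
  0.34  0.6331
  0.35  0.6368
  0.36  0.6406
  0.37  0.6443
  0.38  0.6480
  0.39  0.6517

£63.67

σ√T = 0.25 × 1.1180 = 0.2795
ln(S/K) + (r − q + σ²/2)T = ln(460/450) + (0.045 − 0.013 + 0.25²/2)·1.25 = 0.0220 + 0.0791 = 0.1010
d₁ = 0.1010 / 0.2795 = 0.3615 ≈ 0.36
d₂ = d₁ − σ√T = 0.3615 − 0.2795 = 0.0820 ≈ 0.08
e^(−qT) = e^(−0.013·1.25) = 0.9839;  e^(−rT) = e^(−0.045·1.25) = 0.9453
N(d₁) = N(0.36) = 0.6406;  N(d₂) = N(0.08) = 0.5319
C = 460·0.9839·0.6406 − 450·0.9453·0.5319 = 289.9317 − 226.2623 = 63.6694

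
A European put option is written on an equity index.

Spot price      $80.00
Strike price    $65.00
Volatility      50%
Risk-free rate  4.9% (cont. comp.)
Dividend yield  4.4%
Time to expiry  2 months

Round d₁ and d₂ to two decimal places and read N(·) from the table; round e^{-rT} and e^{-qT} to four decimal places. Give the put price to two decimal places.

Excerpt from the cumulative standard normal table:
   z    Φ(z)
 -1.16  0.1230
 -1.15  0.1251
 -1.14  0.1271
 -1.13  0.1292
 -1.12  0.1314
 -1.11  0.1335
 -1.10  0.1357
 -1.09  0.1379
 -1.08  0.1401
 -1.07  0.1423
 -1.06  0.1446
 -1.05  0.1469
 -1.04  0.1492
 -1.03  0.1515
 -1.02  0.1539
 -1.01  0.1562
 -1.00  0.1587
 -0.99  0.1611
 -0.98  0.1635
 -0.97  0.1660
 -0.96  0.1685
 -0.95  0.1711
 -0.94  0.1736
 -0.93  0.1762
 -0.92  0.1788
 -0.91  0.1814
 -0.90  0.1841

$1.09

σ√T = 0.5 × 0.4082 = 0.2041
d₁ = [ln(80/65) + (0.049 − 0.044 + 0.5²/2)·0.1667] / 0.2041 = [0.2076 + 0.0217] / 0.2041 = 1.1234 ≈ 1.12
d₂ = d₁ − σ√T = 1.1234 − 0.2041 = 0.9192 ≈ 0.92
exp(−qT) = exp(−0.044·0.1667) = 0.9927;  exp(−rT) = exp(−0.049·0.1667) = 0.9919
N(−d₂) = N(-0.92) = 0.1788;  N(−d₁) = N(-1.12) = 0.1314
P = 65·0.9919·0.1788 − 80·0.9927·0.1314 = 11.5279 − 10.4353 = 1.0926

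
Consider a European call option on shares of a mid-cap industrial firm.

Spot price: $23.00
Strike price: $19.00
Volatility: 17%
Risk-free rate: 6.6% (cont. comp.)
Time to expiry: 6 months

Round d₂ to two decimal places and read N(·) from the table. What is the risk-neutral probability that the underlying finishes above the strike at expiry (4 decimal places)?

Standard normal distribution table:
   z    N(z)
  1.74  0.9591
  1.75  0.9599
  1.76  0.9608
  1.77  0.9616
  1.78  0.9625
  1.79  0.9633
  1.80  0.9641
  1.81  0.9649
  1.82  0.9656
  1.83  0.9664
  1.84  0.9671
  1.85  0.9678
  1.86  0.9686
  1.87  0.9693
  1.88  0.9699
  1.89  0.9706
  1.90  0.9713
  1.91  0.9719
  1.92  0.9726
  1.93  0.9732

0.9641

σ√T = 0.17 × 0.7071 = 0.1202
d₁ = [ln(23/19) + (0.066 + 0.17²/2)·0.5] / 0.1202 = [0.1911 + 0.0402] / 0.1202 = 1.9240 → 1.92
d₂ = d₁ − σ√T = 1.9240 − 0.1202 = 1.8038 → 1.80
Pr(exercise) under Q = N(d₂) = 0.9641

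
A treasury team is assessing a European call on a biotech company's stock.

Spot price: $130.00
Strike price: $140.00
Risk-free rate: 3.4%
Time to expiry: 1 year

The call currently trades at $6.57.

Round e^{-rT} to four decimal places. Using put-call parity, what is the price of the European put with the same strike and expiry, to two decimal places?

e^(−rT) = e^(−0.034·1) = 0.9666
Put-call parity: C − P = S − K·e^(−rT) = 130 − 140·0.9666 = 130 − 135.3240 = -5.3240
P = C − (C − P) = 6.57 − (-5.3240) = 11.8940

$11.89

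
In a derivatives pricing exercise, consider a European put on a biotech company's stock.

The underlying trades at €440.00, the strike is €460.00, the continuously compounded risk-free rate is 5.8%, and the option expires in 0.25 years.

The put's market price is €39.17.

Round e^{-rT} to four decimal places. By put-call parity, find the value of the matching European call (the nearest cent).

exp(−rT) = exp(−0.058·0.25) = 0.9856
Put-call parity: C − P = S − K·e^(−rT) = 440 − 460·0.9856 = 440 − 453.3760 = -13.3760
C = P + (C − P) = 39.17 + (-13.3760) = 25.7940

€25.79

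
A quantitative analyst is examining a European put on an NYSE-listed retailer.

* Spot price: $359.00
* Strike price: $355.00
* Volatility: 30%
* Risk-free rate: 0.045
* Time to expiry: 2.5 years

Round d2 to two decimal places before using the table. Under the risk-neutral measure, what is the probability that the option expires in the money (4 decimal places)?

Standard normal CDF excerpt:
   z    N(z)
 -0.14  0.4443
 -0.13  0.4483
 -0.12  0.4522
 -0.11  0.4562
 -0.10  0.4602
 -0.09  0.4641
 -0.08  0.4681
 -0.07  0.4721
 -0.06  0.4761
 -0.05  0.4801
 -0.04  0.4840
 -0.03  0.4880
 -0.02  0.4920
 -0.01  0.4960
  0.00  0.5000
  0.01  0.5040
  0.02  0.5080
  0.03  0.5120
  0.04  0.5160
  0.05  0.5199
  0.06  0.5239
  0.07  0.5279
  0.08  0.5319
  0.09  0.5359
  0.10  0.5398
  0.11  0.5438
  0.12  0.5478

0.4920

σ√T = 0.3 × 1.5811 = 0.4743
d₁ = [ln(359/355) + (0.045 + ½·0.3²)·2.5] / (σ√T) = (0.0112 + 0.2250) / 0.4743 = 0.4980 which rounds to 0.50
d₂ = 0.4980 − 0.4743 = 0.0236 which rounds to 0.02
Risk-neutral Pr[S_T < K] = N(−d₂) = N(-0.02) = 0.4920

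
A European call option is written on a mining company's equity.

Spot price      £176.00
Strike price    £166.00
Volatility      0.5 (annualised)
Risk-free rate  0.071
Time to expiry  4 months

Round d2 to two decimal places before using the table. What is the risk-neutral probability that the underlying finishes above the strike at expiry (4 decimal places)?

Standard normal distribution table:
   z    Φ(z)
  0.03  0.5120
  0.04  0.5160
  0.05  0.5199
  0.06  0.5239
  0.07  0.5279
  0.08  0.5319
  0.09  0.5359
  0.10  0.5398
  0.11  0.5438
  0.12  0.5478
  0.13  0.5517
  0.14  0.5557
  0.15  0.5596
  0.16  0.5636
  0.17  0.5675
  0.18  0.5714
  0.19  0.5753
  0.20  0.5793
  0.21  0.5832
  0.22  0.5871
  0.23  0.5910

0.5557

T = 0.3333;  σ√T = 0.2887
d₁ = [ln(176/166) + (0.071 + 0.5²/2)·0.3333] / 0.2887 = [0.0585 + 0.0653] / 0.2887 = 0.4290 → 0.43
d₂ = d₁ − σ√T = 0.4290 − 0.2887 = 0.1403 → 0.14
Pr(exercise) under Q = N(d₂) = 0.5557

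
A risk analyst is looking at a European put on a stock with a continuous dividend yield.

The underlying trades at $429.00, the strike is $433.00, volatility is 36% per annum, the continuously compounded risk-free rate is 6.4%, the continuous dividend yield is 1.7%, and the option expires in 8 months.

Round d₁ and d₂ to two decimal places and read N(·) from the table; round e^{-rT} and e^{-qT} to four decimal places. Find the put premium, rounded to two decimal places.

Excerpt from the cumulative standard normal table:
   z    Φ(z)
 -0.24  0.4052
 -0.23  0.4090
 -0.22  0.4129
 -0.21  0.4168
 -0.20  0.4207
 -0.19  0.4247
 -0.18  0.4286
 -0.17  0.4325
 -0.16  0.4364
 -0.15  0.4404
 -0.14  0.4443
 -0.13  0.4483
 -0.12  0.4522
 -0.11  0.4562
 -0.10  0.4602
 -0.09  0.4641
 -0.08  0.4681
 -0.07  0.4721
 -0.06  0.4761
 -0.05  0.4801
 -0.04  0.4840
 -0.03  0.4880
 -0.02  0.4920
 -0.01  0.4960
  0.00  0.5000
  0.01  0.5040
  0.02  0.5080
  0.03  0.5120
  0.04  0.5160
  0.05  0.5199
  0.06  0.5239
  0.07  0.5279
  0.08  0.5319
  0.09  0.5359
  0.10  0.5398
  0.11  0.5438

$43.89

σ√T = 0.36 × 0.8165 = 0.2939
d₁ = [ln(429/433) + (0.064 − 0.017 + 0.36²/2)·0.6667] / 0.2939 = [-0.0093 + 0.0745] / 0.2939 = 0.2220 ⇒ 0.22
d₂ = d₁ − σ√T = 0.2220 − 0.2939 = -0.0719 ⇒ -0.07
e^(−qT) = e^(−0.017·0.6667) = 0.9887;  e^(−rT) = e^(−0.064·0.6667) = 0.9582
P = 433·0.9582·N(0.07) − 429·0.9887·N(-0.22) = 433·0.9582·0.5279 − 429·0.9887·0.4129 = 219.0260 − 175.1325 = 43.8935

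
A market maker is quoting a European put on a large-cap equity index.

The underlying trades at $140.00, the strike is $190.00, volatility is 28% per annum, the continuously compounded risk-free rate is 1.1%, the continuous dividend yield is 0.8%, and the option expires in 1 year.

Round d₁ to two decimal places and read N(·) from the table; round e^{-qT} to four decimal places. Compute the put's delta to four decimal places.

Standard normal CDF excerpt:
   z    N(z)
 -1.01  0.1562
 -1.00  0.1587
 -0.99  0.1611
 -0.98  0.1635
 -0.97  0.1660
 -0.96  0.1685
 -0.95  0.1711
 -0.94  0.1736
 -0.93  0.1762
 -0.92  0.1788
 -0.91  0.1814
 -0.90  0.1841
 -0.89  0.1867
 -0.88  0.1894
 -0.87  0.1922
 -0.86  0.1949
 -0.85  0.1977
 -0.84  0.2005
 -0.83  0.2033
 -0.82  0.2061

T = 1;  σ√T = 0.2800
d₁ = [ln(140/190) + (0.011 − 0.008 + 0.28²/2)·1] / 0.2800 = [-0.3054 + 0.0422] / 0.2800 = -0.9399 ≈ -0.94
N(d₁) = N(-0.94) = 0.1736
Δ_put = exp(−qT)·(N(d₁) − 1) = 0.9920·(0.1736 − 1) = -0.8198

-0.8198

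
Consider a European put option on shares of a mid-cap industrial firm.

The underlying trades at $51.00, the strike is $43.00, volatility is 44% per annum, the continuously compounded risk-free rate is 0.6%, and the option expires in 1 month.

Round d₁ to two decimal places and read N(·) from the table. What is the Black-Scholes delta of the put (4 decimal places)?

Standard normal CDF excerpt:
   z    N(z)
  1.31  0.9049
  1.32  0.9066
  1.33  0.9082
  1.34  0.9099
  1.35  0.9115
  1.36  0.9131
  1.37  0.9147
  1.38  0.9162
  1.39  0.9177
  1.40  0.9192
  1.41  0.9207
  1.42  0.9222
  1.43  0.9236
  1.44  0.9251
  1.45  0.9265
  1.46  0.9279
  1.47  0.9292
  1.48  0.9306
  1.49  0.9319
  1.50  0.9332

σ√T = 0.44·√0.08333 = 0.1270
d₁ = [ln(51/43) + (0.006 + 0.44²/2)·0.08333] / 0.1270 = [0.1706 + 0.0086] / 0.1270 = 1.4108 which rounds to 1.41
N(d₁) = N(1.41) = 0.9207
Δ_put = N(d₁) − 1 = 0.9207 − 1 = -0.0793

-0.0793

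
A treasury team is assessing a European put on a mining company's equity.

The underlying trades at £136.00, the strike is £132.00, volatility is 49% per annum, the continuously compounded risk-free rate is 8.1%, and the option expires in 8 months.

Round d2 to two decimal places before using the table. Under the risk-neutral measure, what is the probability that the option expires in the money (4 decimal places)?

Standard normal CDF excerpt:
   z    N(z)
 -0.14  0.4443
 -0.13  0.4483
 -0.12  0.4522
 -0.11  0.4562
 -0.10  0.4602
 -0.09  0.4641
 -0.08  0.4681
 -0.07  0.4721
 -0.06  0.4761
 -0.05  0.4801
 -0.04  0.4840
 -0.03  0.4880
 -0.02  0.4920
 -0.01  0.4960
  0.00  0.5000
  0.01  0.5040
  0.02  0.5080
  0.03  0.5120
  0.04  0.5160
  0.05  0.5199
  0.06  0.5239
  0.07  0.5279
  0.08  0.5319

σ√T = 0.49 × 0.8165 = 0.4001
d₁ = [ln(136/132) + (0.081 + 0.49²/2)·0.6667] / 0.4001 = [0.0299 + 0.1340] / 0.4001 = 0.4096 which rounds to 0.41
d₂ = d₁ − σ√T = 0.4096 − 0.4001 = 0.0095 which rounds to 0.01
Risk-neutral Pr[S_T < K] = N(−d₂) = N(-0.01) = 0.4960

0.4960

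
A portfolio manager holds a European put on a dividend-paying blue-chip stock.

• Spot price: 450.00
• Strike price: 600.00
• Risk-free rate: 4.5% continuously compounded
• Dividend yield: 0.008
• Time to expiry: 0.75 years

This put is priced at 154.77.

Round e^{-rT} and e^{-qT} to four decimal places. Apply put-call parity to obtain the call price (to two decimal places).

21.99

exp(−qT) = exp(−0.008·0.75) = 0.9940;  exp(−rT) = exp(−0.045·0.75) = 0.9668
Put-call parity: C − P = S·e^(−qT) − K·e^(−rT) = 450·0.9940 − 600·0.9668 = 447.3000 − 580.0800 = -132.7800
C = P + (C − P) = 154.77 + (-132.7800) = 21.9900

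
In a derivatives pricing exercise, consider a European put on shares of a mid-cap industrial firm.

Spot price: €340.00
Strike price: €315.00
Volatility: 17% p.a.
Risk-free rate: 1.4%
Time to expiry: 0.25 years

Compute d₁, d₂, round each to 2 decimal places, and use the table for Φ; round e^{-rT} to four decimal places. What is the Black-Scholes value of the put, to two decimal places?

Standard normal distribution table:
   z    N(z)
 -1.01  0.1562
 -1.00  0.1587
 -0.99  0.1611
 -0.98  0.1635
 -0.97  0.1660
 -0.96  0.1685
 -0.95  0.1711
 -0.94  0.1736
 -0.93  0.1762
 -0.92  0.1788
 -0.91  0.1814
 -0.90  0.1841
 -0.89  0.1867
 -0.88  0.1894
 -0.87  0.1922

σ√T = 0.17 × 0.5000 = 0.0850
d₁ = [ln(340/315) + (0.014 + 0.17²/2)·0.25] / 0.0850 = [0.0764 + 0.0071] / 0.0850 = 0.9822 ≈ 0.98
d₂ = d₁ − σ√T = 0.9822 − 0.0850 = 0.8972 ≈ 0.90
e^(−rT) = e^(−0.014·0.25) = 0.9965
P = 315·0.9965·N(-0.90) − 340·N(-0.98) = 315·0.9965·0.1841 − 340·0.1635 = 57.7885 − 55.5900 = 2.1985

€2.20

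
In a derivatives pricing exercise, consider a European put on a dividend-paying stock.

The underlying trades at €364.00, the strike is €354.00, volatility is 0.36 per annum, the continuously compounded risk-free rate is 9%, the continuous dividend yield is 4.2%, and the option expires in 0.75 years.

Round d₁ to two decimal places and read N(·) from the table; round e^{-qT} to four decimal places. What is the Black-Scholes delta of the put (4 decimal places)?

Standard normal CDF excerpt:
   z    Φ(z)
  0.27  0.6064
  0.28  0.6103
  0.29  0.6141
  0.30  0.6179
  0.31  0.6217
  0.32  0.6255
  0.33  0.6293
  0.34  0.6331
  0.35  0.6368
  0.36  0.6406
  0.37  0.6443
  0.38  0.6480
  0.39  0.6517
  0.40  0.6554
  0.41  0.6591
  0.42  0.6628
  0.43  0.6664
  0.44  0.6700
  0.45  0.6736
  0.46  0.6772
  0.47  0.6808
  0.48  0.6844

-0.3483

σ√T = 0.36·√0.75 = 0.3118
ln(S/K) + (r − q + σ²/2)T = ln(364/354) + (0.09 − 0.042 + 0.36²/2)·0.75 = 0.0279 + 0.0846 = 0.1125
d₁ = 0.1125 / 0.3118 = 0.3607 ≈ 0.36
N(d₁) = N(0.36) = 0.6406
Δ_put = exp(−qT)·(N(d₁) − 1) = 0.9690·(0.6406 − 1) = -0.3483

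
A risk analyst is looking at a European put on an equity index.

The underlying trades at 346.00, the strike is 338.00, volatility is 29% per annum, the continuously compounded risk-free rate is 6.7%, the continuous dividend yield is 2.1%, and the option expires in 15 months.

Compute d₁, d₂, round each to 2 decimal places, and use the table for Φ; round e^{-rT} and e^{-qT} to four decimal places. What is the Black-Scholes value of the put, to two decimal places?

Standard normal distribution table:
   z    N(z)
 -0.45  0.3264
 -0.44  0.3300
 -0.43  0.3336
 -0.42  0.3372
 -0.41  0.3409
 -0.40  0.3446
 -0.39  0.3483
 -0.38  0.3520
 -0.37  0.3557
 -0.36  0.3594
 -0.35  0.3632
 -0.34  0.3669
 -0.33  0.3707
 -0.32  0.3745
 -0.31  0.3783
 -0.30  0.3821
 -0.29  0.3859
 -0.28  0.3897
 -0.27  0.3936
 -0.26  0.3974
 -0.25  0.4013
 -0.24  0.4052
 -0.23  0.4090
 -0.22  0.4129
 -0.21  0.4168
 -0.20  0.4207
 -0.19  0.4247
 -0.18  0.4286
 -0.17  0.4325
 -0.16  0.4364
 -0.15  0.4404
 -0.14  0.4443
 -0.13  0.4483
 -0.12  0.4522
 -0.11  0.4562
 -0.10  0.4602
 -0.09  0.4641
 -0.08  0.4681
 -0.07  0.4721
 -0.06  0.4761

σ√T = 0.29·√1.25 = 0.3242
d₁ = [ln(346/338) + (0.067 − 0.021 + ½·0.29²)·1.25] / (σ√T) = (0.0234 + 0.1101) / 0.3242 = 0.4116 which rounds to 0.41
d₂ = 0.4116 − 0.3242 = 0.0874 which rounds to 0.09
e^(−qT) = e^(−0.021·1.25) = 0.9741;  e^(−rT) = e^(−0.067·1.25) = 0.9197
P = 338·0.9197·N(-0.09) − 346·0.9741·N(-0.41) = 338·0.9197·0.4641 − 346·0.9741·0.3409 = 144.2695 − 114.8965 = 29.3730

29.37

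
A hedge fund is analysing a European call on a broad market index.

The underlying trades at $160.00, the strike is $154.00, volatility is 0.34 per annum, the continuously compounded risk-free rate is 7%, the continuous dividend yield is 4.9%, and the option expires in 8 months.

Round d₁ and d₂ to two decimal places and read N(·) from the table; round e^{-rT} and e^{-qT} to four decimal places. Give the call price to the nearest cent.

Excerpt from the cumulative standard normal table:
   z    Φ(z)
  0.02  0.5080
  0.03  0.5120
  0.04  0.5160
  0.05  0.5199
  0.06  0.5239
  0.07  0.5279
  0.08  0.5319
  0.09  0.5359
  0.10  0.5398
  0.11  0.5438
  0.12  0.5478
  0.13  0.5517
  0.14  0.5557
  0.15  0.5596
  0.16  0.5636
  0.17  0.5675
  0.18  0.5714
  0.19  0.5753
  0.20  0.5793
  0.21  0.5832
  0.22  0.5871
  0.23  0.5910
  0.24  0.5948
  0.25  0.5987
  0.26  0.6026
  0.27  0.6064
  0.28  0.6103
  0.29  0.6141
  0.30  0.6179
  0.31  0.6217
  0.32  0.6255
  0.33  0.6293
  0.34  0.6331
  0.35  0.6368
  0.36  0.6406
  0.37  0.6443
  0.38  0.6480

$21.04

T = 0.6667;  σ√T = 0.2776
d₁ = [ln(160/154) + (0.07 − 0.049 + 0.34²/2)·0.6667] / 0.2776 = [0.0382 + 0.0525] / 0.2776 = 0.3269 ⇒ 0.33
d₂ = d₁ − σ√T = 0.3269 − 0.2776 = 0.0493 ⇒ 0.05
e^(−qT) = e^(−0.049·0.6667) = 0.9679;  e^(−rT) = e^(−0.07·0.6667) = 0.9544
C = 160·0.9679·N(0.33) − 154·0.9544·N(0.05) = 160·0.9679·0.6293 − 154·0.9544·0.5199 = 97.4559 − 76.4137 = 21.0423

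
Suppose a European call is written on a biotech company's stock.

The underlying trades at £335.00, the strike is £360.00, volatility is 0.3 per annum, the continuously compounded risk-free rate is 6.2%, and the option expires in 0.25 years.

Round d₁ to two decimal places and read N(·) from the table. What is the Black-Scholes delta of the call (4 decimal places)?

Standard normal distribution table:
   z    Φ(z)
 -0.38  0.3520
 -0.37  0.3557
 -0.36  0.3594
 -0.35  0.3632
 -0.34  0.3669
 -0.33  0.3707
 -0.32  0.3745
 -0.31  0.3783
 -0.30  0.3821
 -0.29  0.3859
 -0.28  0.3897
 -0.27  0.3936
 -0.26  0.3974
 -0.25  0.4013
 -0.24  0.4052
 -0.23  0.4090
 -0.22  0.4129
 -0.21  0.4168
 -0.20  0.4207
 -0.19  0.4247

0.3821

σ√T = 0.3 × 0.5000 = 0.1500
d₁ = [ln(335/360) + (0.062 + 0.3²/2)·0.25] / 0.1500 = [-0.0720 + 0.0267] / 0.1500 = -0.3015 ≈ -0.30
N(d₁) = N(-0.30) = 0.3821
Δ_call = N(d₁) = 0.3821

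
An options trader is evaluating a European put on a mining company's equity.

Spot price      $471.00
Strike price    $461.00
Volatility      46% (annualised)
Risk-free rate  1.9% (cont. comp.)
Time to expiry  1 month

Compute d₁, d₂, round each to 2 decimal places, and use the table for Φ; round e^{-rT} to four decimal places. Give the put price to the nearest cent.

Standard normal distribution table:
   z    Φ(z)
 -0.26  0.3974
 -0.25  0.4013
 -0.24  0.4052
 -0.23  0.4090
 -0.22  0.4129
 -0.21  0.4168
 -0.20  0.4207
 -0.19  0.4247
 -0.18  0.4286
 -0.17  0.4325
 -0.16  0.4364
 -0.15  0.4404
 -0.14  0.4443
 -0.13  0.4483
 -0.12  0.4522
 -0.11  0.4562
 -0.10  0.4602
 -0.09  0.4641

$19.12

T = 0.08333;  σ√T = 0.1328
ln(S/K) + (r + σ²/2)T = ln(471/461) + (0.019 + 0.46²/2)·0.08333 = 0.0215 + 0.0104 = 0.0319
d₁ = 0.0319 / 0.1328 = 0.2399 which rounds to 0.24
d₂ = d₁ − σ√T = 0.2399 − 0.1328 = 0.1071 which rounds to 0.11
e^(−rT) = e^(−0.019·0.08333) = 0.9984
P = 461·0.9984·N(-0.11) − 471·N(-0.24) = 461·0.9984·0.4562 − 471·0.4052 = 209.9717 − 190.8492 = 19.1225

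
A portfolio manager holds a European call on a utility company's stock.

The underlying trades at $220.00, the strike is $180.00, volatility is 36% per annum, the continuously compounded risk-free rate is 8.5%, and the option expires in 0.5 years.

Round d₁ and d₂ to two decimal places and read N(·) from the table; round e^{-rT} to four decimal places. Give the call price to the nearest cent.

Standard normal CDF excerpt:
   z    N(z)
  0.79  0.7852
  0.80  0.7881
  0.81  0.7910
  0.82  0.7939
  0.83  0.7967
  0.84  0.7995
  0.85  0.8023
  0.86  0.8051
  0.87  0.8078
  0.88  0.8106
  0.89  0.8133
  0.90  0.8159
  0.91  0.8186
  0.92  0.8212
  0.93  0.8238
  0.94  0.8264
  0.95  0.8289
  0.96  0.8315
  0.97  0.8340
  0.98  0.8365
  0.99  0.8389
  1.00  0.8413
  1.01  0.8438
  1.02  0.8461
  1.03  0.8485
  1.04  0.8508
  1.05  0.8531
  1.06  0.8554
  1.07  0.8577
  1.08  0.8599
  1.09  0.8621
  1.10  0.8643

$51.74

T = 0.5;  σ√T = 0.2546
d₁ = [ln(220/180) + (0.085 + ½·0.36²)·0.5] / (σ√T) = (0.2007 + 0.0749) / 0.2546 = 1.0825 which rounds to 1.08
d₂ = 1.0825 − 0.2546 = 0.8280 which rounds to 0.83
exp(−rT) = exp(−0.085·0.5) = 0.9584
C = 220·N(1.08) − 180·0.9584·N(0.83) = 220·0.8599 − 180·0.9584·0.7967 = 189.1780 − 137.4403 = 51.7377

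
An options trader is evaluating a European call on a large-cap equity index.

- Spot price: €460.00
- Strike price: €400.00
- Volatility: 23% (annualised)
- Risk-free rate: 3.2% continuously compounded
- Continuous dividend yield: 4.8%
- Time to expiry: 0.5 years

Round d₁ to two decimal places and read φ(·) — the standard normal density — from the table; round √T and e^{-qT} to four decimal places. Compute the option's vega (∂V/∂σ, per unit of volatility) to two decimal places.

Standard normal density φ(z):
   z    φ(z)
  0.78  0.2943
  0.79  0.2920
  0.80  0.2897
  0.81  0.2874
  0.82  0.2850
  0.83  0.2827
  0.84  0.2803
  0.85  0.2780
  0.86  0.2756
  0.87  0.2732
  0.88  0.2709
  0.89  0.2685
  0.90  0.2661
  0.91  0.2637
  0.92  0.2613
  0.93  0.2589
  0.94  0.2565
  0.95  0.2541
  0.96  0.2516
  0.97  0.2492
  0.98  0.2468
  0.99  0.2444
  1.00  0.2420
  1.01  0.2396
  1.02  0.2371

85.26

σ√T = 0.23 × 0.7071 = 0.1626
d₁ = [ln(460/400) + (0.032 − 0.048 + 0.23²/2)·0.5] / 0.1626 = [0.1398 + 0.0052] / 0.1626 = 0.8915 ⇒ 0.89
√T = √0.5 = 0.7071
φ(d₁) = φ(0.89) = 0.2685
exp(−qT) = exp(−0.048·0.5) = 0.9763
vega = S·exp(−qT)·φ(d₁)·√T = 460·0.9763·0.2685·0.7071 = 85.2641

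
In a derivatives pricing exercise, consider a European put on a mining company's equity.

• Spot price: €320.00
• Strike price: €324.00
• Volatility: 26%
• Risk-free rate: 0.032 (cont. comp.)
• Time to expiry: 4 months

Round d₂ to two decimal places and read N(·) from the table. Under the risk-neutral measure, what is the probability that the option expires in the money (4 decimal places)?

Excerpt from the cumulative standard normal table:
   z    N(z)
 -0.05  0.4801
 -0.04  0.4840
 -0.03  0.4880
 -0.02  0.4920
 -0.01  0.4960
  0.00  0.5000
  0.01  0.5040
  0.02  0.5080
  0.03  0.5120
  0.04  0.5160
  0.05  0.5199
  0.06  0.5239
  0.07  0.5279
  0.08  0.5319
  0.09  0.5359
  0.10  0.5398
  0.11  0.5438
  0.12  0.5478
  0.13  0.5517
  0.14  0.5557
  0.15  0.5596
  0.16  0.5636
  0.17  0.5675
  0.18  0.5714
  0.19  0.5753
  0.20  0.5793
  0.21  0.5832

0.5359

T = 0.3333;  σ√T = 0.1501
d₁ = [ln(320/324) + (0.032 + 0.26²/2)·0.3333] / 0.1501 = [-0.0124 + 0.0219] / 0.1501 = 0.0634 ⇒ 0.06
d₂ = d₁ − σ√T = 0.0634 − 0.1501 = -0.0868 ⇒ -0.09
Risk-neutral Pr[S_T < K] = N(−d₂) = N(0.09) = 0.5359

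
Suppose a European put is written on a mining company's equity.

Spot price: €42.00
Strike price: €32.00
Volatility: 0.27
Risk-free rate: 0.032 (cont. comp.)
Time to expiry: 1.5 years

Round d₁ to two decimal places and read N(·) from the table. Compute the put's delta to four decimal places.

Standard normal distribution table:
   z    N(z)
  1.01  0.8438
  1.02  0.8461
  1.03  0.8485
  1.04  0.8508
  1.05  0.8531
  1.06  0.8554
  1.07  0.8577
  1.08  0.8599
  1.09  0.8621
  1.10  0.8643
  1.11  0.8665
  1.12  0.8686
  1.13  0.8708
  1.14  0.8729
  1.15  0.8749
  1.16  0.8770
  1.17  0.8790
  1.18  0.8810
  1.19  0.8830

σ√T = 0.27·√1.5 = 0.3307
d₁ = [ln(42/32) + (0.032 + ½·0.27²)·1.5] / (σ√T) = (0.2719 + 0.1027) / 0.3307 = 1.1328 ⇒ 1.13
N(d₁) = N(1.13) = 0.8708
Δ_put = N(d₁) − 1 = 0.8708 − 1 = -0.1292

-0.1292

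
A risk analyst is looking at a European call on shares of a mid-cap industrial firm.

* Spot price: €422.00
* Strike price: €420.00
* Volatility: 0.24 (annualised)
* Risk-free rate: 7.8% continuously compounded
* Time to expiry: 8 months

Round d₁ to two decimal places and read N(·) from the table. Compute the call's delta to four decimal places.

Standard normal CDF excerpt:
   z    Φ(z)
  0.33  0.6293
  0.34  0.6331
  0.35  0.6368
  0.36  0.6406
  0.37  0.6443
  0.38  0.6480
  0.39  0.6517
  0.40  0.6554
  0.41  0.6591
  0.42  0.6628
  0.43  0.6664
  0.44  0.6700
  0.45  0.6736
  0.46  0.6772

0.6517

T = 0.6667;  σ√T = 0.1960
d₁ = [ln(422/420) + (0.078 + ½·0.24²)·0.6667] / (σ√T) = (0.0048 + 0.0712) / 0.1960 = 0.3876 which rounds to 0.39
N(d₁) = N(0.39) = 0.6517
Δ_call = N(d₁) = 0.6517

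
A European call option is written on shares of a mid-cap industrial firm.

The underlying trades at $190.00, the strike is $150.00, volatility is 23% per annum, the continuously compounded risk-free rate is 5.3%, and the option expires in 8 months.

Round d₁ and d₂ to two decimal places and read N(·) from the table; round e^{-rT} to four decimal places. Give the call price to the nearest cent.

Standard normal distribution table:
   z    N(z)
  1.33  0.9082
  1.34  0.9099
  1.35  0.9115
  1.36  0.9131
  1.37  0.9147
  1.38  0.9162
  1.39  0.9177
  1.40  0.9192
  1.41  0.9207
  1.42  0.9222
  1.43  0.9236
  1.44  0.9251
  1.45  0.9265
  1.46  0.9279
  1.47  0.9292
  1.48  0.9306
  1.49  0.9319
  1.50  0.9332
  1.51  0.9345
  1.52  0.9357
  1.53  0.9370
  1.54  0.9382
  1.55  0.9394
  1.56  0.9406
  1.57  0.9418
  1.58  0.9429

σ√T = 0.23 × 0.8165 = 0.1878
ln(S/K) + (r + σ²/2)T = ln(190/150) + (0.053 + 0.23²/2)·0.6667 = 0.2364 + 0.0530 = 0.2894
d₁ = 0.2894 / 0.1878 = 1.5408 which rounds to 1.54
d₂ = d₁ − σ√T = 1.5408 − 0.1878 = 1.3530 which rounds to 1.35
e^(−rT) = e^(−0.053·0.6667) = 0.9653
N(d₁) = N(1.54) = 0.9382;  N(d₂) = N(1.35) = 0.9115
C = 190·0.9382 − 150·0.9653·0.9115 = 178.2580 − 131.9806 = 46.2774

$46.28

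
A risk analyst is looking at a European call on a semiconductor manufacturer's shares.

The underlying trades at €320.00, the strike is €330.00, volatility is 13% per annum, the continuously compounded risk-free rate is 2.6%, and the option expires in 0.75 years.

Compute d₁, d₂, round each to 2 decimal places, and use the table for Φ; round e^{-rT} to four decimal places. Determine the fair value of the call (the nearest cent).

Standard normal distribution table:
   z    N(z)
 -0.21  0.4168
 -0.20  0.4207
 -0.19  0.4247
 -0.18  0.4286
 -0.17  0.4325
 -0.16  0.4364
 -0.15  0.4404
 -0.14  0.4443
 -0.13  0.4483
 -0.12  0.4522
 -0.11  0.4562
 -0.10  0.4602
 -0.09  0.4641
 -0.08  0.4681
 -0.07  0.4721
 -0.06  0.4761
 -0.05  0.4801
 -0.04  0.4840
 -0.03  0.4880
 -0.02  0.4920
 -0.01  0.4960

€13.65

σ√T = 0.13·√0.75 = 0.1126
d₁ = [ln(320/330) + (0.026 + 0.13²/2)·0.75] / 0.1126 = [-0.0308 + 0.0258] / 0.1126 = -0.0438 ⇒ -0.04
d₂ = d₁ − σ√T = -0.0438 − 0.1126 = -0.1564 ⇒ -0.16
exp(−rT) = exp(−0.026·0.75) = 0.9807
N(d₁) = N(-0.04) = 0.4840;  N(d₂) = N(-0.16) = 0.4364
C = 320·0.4840 − 330·0.9807·0.4364 = 154.8800 − 141.2326 = 13.6474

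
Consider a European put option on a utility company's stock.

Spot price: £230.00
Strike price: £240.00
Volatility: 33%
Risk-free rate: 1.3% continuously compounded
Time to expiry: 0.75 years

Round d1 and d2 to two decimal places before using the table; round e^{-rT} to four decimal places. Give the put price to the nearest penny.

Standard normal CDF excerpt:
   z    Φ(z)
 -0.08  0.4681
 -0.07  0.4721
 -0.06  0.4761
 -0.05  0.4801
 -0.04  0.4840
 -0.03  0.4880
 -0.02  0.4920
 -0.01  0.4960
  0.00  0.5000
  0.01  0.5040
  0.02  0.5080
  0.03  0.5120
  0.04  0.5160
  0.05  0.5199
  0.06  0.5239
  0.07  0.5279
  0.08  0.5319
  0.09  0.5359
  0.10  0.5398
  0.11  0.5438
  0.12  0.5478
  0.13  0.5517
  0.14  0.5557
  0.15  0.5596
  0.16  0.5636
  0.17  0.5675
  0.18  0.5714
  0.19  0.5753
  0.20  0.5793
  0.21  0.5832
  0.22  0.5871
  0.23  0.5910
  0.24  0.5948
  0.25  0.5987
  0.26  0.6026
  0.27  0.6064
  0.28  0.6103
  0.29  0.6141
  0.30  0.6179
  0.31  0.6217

£30.98

σ√T = 0.33 × 0.8660 = 0.2858
d₁ = [ln(230/240) + (0.013 + ½·0.33²)·0.75] / (σ√T) = (-0.0426 + 0.0506) / 0.2858 = 0.0281 ≈ 0.03
d₂ = 0.0281 − 0.2858 = -0.2577 ≈ -0.26
e^(−rT) = e^(−0.013·0.75) = 0.9903
P = 240·0.9903·N(0.26) − 230·N(-0.03) = 240·0.9903·0.6026 − 230·0.4880 = 143.2211 − 112.2400 = 30.9811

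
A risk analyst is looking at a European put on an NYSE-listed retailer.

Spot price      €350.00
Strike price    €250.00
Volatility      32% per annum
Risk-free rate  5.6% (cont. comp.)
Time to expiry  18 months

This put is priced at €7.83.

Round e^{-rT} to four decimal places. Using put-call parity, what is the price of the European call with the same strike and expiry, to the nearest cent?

e^(−rT) = e^(−0.056·1.5) = 0.9194
Put-call parity: C − P = S − K·e^(−rT) = 350 − 250·0.9194 = 350 − 229.8500 = 120.1500
C = P + (C − P) = 7.83 + (120.1500) = 127.9800

€127.98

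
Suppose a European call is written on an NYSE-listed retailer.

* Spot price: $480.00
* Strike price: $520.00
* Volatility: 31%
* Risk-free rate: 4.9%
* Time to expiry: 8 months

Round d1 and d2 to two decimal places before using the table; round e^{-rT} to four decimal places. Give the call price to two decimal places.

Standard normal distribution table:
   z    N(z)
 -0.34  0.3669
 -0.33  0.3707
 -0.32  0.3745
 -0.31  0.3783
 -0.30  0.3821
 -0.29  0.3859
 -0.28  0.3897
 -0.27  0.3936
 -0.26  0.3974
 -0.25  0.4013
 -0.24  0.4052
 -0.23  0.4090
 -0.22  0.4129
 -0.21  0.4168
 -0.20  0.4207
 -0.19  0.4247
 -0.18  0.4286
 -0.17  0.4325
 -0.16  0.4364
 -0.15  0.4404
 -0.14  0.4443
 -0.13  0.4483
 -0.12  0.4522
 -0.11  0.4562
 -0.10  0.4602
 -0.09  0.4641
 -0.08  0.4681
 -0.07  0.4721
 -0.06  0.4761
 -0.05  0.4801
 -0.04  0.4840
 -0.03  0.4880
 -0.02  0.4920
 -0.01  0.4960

$38.13

σ√T = 0.31 × 0.8165 = 0.2531
d₁ = [ln(480/520) + (0.049 + ½·0.31²)·0.6667] / (σ√T) = (-0.0800 + 0.0647) / 0.2531 = -0.0606 ⇒ -0.06
d₂ = -0.0606 − 0.2531 = -0.3137 ⇒ -0.31
exp(−rT) = exp(−0.049·0.6667) = 0.9679
N(d₁) = N(-0.06) = 0.4761;  N(d₂) = N(-0.31) = 0.3783
C = 480·0.4761 − 520·0.9679·0.3783 = 228.5280 − 190.4014 = 38.1266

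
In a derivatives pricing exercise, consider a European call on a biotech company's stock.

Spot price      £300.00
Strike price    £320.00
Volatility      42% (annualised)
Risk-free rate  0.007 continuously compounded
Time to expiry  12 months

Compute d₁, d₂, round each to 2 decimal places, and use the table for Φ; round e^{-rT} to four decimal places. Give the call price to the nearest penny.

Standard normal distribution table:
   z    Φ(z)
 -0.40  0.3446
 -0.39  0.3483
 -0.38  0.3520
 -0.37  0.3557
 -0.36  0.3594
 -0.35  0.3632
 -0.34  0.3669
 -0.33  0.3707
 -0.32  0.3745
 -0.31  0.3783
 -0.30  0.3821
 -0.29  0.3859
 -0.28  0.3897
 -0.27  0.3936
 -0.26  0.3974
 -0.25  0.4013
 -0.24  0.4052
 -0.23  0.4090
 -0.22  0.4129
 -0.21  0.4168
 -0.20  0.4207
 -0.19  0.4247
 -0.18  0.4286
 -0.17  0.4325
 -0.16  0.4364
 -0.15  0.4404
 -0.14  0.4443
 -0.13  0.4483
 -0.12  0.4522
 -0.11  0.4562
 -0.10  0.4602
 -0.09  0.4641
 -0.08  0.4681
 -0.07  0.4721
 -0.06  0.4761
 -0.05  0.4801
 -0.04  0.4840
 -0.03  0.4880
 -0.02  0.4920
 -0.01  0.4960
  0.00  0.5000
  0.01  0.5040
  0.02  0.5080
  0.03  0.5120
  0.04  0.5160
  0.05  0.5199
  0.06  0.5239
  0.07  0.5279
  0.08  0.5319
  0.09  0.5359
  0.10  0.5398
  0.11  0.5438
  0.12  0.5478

σ√T = 0.42 × 1.0000 = 0.4200
d₁ = [ln(300/320) + (0.007 + ½·0.42²)·1] / (σ√T) = (-0.0645 + 0.0952) / 0.4200 = 0.0730 ≈ 0.07
d₂ = 0.0730 − 0.4200 = -0.3470 ≈ -0.35
e^(−rT) = e^(−0.007·1) = 0.9930
C = 300·N(0.07) − 320·0.9930·N(-0.35) = 300·0.5279 − 320·0.9930·0.3632 = 158.3700 − 115.4104 = 42.9596

£42.96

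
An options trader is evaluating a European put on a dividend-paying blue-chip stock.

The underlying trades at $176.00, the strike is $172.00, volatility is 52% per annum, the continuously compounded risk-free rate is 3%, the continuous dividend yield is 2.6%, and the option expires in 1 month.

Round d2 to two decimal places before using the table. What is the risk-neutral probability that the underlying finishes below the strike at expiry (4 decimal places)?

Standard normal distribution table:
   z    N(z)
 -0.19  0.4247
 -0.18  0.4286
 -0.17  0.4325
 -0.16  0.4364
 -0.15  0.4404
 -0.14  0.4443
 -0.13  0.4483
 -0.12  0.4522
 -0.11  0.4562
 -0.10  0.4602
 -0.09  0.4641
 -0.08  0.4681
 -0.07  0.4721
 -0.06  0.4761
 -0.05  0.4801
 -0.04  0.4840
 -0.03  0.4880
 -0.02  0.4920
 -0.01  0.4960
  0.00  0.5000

0.4681

σ√T = 0.52·√0.08333 = 0.1501
ln(S/K) + (r − q + σ²/2)T = ln(176/172) + (0.03 − 0.026 + 0.52²/2)·0.08333 = 0.0230 + 0.0116 = 0.0346
d₁ = 0.0346 / 0.1501 = 0.2304 which rounds to 0.23
d₂ = d₁ − σ√T = 0.2304 − 0.1501 = 0.0803 which rounds to 0.08
Risk-neutral Pr[S_T < K] = N(−d₂) = N(-0.08) = 0.4681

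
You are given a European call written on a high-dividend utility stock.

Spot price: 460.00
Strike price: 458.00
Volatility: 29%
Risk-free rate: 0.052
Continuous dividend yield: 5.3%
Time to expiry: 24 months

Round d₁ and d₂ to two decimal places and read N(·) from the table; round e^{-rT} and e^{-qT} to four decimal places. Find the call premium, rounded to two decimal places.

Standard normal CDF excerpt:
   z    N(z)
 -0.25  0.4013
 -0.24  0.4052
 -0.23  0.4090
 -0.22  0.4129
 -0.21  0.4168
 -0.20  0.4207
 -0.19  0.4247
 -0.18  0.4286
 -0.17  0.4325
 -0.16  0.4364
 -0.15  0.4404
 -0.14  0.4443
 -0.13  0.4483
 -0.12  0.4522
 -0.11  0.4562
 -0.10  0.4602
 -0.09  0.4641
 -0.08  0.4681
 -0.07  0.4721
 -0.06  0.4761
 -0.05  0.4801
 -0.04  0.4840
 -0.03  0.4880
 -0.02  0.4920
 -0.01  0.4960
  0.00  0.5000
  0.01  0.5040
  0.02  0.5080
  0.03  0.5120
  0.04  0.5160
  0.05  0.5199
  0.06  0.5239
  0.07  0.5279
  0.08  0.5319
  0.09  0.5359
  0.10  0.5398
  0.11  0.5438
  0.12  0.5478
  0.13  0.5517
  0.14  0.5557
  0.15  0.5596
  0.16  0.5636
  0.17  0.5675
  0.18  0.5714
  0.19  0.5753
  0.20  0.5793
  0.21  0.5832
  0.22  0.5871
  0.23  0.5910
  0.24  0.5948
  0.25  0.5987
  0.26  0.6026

σ√T = 0.29 × 1.4142 = 0.4101
ln(S/K) + (r − q + σ²/2)T = ln(460/458) + (0.052 − 0.053 + 0.29²/2)·2 = 0.0044 + 0.0821 = 0.0865
d₁ = 0.0865 / 0.4101 = 0.2108 which rounds to 0.21
d₂ = d₁ − σ√T = 0.2108 − 0.4101 = -0.1993 which rounds to -0.20
e^(−qT) = e^(−0.053·2) = 0.8994;  e^(−rT) = e^(−0.052·2) = 0.9012
C = 460·0.8994·N(0.21) − 458·0.9012·N(-0.20) = 460·0.8994·0.5832 − 458·0.9012·0.4207 = 241.2838 − 173.6438 = 67.6401

67.64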